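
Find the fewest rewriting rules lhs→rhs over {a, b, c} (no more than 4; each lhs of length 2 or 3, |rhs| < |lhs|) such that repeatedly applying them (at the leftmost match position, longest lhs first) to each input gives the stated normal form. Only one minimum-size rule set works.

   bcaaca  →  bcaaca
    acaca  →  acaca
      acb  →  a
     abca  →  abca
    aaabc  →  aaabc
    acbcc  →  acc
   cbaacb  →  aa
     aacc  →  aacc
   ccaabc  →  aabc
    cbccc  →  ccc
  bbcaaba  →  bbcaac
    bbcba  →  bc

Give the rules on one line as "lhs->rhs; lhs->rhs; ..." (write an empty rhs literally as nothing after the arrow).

  | bcaaca
  | acaca
  | acb => a
  | abca

ba->c; cb->; cca->a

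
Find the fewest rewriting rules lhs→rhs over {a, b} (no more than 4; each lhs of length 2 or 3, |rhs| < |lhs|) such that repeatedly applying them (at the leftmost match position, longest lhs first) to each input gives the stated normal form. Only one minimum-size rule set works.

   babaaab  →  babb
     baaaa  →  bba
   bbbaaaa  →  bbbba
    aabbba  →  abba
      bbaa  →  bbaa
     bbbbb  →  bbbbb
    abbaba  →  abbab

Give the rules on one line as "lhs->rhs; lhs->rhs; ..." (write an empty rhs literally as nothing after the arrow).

  | babaaab => babaab => babab => babb
  | baaaa => bba
  | bbbaaaa => bbbba
  | aabbba => abba

aaa->b; aab->a; aba->ab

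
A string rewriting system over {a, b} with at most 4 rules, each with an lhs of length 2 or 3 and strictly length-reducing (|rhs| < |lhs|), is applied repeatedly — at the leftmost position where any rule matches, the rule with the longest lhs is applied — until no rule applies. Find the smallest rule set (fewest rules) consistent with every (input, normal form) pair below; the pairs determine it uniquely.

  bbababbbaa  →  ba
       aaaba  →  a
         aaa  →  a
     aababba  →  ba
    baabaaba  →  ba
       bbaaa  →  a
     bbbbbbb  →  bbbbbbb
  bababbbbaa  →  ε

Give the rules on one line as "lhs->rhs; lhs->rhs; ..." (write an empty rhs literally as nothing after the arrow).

  | bbababbbaa => babbbaa => bbbaa => ba
  | aaaba => aaba => aba => a
  | aaa => aa => a
  | aababba => ababba => abba => ba

aa->a; ab->; bba->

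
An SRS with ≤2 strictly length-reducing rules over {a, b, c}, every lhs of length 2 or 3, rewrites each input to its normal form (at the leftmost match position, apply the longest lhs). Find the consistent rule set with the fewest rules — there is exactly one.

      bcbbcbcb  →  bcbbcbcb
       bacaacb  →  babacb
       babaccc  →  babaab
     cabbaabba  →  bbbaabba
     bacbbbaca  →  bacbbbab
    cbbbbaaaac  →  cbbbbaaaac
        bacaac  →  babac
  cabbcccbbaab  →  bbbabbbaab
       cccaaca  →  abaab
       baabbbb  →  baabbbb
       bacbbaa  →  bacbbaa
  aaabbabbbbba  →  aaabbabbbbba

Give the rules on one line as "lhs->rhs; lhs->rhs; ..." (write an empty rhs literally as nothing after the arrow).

ca->b; ccc->ab

  | bcbbcbcb
  | bacaacb => babacb
  | babaccc => babaab
  | cabbaabba => bbbaabba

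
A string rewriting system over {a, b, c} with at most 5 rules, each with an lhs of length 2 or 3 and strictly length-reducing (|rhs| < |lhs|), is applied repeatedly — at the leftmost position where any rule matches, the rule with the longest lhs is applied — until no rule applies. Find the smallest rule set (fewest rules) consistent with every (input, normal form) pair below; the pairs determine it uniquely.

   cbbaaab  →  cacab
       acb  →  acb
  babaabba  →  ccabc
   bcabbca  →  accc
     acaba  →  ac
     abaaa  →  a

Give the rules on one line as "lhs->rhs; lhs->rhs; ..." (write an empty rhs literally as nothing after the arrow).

  | cbbaaab => cbcaab => cacab
  | acb
  | babaabba => cbaabba => ccabba => ccabc
  | bcabbca => acbbca => acbac => accc

aa->a; aba->; ba->c; bca->ac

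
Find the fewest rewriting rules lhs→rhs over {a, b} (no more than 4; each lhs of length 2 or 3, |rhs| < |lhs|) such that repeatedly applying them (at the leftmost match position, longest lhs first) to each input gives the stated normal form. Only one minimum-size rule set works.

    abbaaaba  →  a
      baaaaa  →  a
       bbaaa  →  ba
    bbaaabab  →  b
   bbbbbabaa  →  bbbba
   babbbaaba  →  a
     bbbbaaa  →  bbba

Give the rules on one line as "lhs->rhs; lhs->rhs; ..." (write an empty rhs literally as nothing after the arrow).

aa->a; ab->a; baa->

  | abbaaaba => abaaaba => aaaaba => aaaba => aaba => aba => aa => a
  | baaaaa => aaa => aa => a
  | bbaaa => ba
  | bbaaabab => babab => baab => b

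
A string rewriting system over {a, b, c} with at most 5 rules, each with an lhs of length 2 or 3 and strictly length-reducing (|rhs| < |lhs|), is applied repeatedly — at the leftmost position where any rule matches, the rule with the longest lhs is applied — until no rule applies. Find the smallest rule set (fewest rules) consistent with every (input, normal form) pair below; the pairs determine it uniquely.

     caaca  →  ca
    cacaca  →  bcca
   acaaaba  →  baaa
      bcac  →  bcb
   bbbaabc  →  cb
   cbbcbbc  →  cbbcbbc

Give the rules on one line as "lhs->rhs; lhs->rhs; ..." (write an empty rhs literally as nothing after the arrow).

  | caaca => caba => ca
  | cacaca => cbaca => bcca
  | acaaaba => baaaba => baaa
  | bcac => bcb

ab->; ac->b; bbb->c; cba->bc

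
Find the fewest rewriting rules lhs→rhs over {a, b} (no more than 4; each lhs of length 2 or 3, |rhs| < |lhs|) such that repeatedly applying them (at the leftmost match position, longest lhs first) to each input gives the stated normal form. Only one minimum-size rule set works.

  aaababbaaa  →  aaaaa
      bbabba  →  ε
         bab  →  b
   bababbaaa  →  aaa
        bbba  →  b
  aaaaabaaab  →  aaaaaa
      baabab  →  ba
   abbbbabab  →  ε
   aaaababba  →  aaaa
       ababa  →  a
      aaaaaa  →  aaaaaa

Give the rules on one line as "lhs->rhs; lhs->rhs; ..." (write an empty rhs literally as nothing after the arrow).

ab->; abb->ba; bba->

  | aaababbaaa => aaabbaaa => aabaaaa => aaaaa
  | bbabba => bba => ε
  | bab => b
  | bababbaaa => babbaaa => bbaaaa => aaa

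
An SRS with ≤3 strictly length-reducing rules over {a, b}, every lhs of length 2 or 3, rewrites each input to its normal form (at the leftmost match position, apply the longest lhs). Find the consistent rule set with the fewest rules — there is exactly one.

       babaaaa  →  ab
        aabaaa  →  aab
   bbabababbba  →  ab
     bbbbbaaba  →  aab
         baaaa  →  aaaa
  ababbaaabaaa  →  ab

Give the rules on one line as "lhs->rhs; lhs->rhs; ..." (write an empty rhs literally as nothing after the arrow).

  | babaaaa => abaaaa => abaaa => abaa => aba => ab
  | aabaaa => aabaa => aaba => aab
  | bbabababbba => babababbba => abababbba => abbabbba => ababbba => abbbba => abbba => abba => aba => ab
  | bbbbbaaba => bbbbaaba => bbbaaba => bbaaba => baaba => aaba => aab

aba->ab; ba->a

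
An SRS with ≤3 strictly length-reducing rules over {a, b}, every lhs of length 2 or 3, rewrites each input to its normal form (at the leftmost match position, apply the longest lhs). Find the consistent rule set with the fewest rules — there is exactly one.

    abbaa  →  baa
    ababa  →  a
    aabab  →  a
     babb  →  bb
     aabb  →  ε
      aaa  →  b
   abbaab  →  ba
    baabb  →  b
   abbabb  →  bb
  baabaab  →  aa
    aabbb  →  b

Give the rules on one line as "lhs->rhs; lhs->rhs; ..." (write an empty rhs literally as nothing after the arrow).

  | abbaa => baa
  | ababa => aba => a
  | aabab => aab => a
  | babb => bb

aaa->b; ab->; bbb->aa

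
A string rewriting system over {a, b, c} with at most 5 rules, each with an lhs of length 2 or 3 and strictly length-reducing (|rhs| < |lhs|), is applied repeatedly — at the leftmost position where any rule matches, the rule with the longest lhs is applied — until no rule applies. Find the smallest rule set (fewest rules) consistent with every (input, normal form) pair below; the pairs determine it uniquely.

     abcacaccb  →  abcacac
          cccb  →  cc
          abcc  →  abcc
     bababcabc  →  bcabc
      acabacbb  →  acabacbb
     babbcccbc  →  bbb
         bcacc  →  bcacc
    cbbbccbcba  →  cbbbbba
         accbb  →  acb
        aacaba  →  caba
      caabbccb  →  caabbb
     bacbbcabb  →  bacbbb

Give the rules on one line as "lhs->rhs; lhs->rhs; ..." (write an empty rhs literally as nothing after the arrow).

aac->c; bab->b; bbc->bb; ccb->c

  | abcacaccb => abcacac
  | cccb => cc
  | abcc
  | bababcabc => babcabc => bcabc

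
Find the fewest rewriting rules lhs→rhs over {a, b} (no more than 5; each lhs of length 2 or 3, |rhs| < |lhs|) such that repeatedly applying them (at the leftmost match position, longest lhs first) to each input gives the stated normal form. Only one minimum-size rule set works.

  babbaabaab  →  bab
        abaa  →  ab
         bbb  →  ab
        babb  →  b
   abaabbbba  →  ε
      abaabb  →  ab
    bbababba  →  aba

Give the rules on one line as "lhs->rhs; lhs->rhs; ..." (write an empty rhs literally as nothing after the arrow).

  | babbaabaab => baaaabaab => bbabaab => aabaab => aaaab => bab
  | abaa => ab
  | bbb => ab
  | babb => baa => b

aa->; aaa->b; aab->aa; bb->a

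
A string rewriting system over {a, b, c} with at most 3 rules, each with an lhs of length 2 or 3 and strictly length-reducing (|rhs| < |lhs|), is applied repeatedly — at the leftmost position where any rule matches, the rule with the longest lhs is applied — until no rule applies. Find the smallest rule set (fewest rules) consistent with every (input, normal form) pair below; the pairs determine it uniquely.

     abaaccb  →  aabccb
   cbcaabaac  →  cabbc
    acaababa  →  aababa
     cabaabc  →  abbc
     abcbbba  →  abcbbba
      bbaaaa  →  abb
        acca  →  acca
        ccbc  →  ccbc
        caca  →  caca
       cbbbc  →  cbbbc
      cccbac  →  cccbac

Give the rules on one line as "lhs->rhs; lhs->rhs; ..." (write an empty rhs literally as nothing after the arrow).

baa->ab; caa->a

  | abaaccb => aabccb
  | cbcaabaac => cbabaac => cbaabc => cabbc
  | acaababa => aababa
  | cabaabc => caabbc => abbc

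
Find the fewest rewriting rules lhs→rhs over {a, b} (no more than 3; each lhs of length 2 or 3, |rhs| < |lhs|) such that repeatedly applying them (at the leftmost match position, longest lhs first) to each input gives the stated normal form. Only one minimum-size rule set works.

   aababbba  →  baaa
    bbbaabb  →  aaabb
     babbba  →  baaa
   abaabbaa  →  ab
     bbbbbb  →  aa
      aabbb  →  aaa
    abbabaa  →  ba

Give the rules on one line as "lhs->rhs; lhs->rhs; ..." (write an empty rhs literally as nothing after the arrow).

  | aababbba => ababbba => babbba => baaa
  | bbbaabb => aaabb
  | babbba => baaa
  | abaabbaa => baabbaa => baaaba => baaba => baba => bba => ab

aba->ba; bba->ab; bbb->a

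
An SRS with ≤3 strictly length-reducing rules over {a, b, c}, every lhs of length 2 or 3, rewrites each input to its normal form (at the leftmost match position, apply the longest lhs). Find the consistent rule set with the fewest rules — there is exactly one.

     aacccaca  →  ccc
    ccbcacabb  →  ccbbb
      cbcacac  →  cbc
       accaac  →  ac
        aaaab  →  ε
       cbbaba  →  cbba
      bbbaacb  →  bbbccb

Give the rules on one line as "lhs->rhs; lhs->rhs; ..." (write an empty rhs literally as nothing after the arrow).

  | aacccaca => ccccaca => cccca => ccc
  | ccbcacabb => ccbcabb => ccbbb
  | cbcacac => cbcac => cbc
  | accaac => acac => ac

aa->c; ab->; ca->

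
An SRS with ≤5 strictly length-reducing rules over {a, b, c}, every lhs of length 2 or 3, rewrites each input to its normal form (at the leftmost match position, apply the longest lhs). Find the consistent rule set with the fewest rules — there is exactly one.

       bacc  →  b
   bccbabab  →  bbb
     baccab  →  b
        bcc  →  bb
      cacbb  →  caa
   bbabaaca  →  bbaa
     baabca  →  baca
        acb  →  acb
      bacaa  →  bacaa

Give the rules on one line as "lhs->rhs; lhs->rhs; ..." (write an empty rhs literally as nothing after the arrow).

aac->a; ab->; cbb->a; cc->b

  | bacc => bab => b
  | bccbabab => bbbabab => bbbab => bbb
  | baccab => babab => bab => b
  | bcc => bb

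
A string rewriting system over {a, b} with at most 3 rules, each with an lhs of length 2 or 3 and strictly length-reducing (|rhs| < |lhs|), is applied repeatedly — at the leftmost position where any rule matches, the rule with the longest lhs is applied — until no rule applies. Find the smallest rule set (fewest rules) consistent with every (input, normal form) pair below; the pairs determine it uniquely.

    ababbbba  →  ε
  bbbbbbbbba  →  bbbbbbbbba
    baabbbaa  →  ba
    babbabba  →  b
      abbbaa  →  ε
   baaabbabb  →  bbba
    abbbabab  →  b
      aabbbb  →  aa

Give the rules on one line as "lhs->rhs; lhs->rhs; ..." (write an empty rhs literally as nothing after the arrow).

  | ababbbba => aabbbba => aabbba => aabba => aaba => aaa => ε
  | bbbbbbbbba
  | baabbbaa => baabbaa => baabaa => baaaa => ba
  | babbabba => bababba => baabba => baaba => baaa => b

aaa->; ab->a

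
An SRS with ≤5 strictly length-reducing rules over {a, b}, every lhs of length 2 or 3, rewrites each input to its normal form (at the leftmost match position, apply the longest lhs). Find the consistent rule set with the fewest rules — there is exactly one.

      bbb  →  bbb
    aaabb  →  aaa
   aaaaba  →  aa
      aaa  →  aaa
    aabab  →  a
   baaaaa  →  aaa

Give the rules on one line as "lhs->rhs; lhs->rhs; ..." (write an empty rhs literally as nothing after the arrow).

ab->; aba->b; abb->a; baa->

  | bbb
  | aaabb => aaa
  | aaaaba => aaab => aa
  | aaa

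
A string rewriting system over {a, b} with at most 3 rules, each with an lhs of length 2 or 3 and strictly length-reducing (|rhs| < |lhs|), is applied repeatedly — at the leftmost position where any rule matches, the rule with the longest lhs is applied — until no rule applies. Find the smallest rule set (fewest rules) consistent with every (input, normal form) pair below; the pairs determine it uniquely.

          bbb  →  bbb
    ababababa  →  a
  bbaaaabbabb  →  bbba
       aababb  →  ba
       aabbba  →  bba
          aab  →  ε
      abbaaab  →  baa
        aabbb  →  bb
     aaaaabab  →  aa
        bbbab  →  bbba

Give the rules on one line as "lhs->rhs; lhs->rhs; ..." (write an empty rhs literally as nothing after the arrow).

  | bbb
  | ababababa => aabababa => ababa => aaba => a
  | bbaaaabbabb => bbaababb => bbabb => bbba
  | aababb => abb => ba

aab->; ab->a; abb->ba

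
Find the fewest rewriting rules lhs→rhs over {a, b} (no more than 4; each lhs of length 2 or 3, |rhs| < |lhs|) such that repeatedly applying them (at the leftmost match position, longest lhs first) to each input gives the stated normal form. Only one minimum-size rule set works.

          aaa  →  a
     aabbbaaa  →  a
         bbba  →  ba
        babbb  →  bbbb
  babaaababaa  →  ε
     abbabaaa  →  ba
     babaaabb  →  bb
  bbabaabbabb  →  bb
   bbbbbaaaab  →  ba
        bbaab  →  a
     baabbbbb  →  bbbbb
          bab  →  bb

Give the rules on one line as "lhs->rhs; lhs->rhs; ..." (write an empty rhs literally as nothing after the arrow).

aa->; aab->a; ab->b; bba->a

  | aaa => a
  | aabbbaaa => abbaaa => bbaaa => aaa => a
  | bbba => ba
  | babbb => bbbb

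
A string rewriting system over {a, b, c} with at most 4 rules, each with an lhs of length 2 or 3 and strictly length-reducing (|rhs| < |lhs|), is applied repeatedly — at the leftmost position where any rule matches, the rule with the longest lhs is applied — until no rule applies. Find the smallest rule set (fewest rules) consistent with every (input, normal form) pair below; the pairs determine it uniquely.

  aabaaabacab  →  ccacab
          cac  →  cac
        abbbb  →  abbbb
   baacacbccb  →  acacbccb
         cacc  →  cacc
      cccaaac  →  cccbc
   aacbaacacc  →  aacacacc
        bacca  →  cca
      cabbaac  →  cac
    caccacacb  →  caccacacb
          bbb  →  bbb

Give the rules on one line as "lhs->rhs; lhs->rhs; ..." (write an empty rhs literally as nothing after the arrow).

aaa->b; ba->; bab->cc

  | aabaaabacab => aaaabacab => babacab => ccacab
  | cac
  | abbbb
  | baacacbccb => acacbccb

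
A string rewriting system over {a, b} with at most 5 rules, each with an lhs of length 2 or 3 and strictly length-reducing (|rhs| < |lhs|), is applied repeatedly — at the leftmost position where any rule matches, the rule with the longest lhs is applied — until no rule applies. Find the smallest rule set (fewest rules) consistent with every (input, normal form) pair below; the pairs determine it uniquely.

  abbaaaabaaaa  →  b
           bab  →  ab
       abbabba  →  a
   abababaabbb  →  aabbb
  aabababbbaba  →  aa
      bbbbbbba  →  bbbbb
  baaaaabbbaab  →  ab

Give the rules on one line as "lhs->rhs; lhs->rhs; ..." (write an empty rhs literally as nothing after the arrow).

aaa->bb; aba->a; bab->ab; bba->

  | abbaaaabaaaa => aaaabaaaa => bbabaaaa => baaaa => bbba => b
  | bab => ab
  | abbabba => abba => a
  | abababaabbb => ababaabbb => abaabbb => aabbb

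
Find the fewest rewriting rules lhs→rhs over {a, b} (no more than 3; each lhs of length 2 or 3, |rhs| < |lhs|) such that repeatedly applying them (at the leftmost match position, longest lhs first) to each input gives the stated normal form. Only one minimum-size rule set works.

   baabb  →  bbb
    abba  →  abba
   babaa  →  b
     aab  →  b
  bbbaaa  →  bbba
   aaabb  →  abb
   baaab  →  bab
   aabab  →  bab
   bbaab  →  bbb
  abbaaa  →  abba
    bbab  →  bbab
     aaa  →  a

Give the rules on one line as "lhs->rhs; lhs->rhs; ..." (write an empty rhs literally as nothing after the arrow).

  | baabb => bbb
  | abba
  | babaa => baa => b
  | aab => b

aa->; aba->a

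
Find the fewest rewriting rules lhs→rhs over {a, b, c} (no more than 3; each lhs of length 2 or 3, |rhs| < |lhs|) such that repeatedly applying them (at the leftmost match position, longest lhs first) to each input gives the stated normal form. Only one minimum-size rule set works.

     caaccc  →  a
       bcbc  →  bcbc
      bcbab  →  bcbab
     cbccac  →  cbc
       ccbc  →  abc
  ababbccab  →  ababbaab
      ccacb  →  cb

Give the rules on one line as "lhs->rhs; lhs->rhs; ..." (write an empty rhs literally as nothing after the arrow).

  | caaccc => caccc => cccc => acc => cc => a
  | bcbc
  | bcbab
  | cbccac => cbaac => cbac => cbc

ac->c; cc->a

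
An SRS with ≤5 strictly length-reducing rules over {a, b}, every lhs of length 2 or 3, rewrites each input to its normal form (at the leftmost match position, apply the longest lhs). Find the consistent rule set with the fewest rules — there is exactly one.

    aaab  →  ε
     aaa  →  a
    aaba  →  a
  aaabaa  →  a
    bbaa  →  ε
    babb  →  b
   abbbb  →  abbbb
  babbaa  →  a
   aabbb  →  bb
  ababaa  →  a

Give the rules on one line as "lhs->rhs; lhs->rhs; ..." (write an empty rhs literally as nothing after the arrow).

aa->a; aab->; ba->; bab->

  | aaab => aab => ε
  | aaa => aa => a
  | aaba => a
  | aaabaa => aabaa => aa => a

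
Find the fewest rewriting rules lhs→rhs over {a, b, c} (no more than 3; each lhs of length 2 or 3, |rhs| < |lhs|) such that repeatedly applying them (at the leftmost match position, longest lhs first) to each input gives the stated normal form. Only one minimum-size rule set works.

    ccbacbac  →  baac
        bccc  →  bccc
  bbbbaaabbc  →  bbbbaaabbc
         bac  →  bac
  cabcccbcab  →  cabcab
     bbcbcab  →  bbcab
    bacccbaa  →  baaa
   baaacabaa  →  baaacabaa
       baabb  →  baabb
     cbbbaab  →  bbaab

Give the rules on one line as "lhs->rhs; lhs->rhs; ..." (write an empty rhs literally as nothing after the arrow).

cb->; ccb->b

  | ccbacbac => bacbac => baac
  | bccc
  | bbbbaaabbc
  | bac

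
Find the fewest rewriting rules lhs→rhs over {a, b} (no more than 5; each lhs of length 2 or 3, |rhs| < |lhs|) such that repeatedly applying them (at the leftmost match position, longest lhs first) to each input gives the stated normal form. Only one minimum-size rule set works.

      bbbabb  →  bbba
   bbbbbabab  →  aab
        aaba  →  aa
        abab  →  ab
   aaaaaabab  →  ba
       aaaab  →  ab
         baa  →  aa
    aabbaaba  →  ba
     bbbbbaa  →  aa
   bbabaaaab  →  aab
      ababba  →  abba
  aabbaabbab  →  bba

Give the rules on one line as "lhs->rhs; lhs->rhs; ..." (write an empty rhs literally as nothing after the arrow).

  | bbbabb => bbbab => bbba
  | bbbbbabab => bbbbbaab => bbbbaab => bbbaab => bbaab => baab => aab
  | aaba => aa
  | abab => ab

aaa->; aba->a; baa->aa; bab->ba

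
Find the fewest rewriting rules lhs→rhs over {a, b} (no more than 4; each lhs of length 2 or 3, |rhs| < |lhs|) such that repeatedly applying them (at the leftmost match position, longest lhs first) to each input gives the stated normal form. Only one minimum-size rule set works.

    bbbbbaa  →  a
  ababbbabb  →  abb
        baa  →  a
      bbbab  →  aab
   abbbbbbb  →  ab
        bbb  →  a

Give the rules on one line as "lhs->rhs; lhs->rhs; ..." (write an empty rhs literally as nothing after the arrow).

  | bbbbbaa => abbaa => aba => a
  | ababbbabb => abbbabb => aaabb => abb
  | baa => a
  | bbbab => aab

aaa->a; ba->; bbb->a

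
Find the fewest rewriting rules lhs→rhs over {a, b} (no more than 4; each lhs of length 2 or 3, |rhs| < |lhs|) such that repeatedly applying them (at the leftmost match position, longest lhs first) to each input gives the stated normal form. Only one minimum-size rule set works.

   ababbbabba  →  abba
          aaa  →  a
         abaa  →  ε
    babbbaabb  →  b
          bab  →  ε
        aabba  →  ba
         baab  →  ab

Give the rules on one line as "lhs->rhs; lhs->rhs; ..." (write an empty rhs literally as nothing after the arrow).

aa->; aab->; baa->a; bab->

  | ababbbabba => abbabba => abba
  | aaa => a
  | abaa => aa => ε
  | babbbaabb => bbaabb => babb => b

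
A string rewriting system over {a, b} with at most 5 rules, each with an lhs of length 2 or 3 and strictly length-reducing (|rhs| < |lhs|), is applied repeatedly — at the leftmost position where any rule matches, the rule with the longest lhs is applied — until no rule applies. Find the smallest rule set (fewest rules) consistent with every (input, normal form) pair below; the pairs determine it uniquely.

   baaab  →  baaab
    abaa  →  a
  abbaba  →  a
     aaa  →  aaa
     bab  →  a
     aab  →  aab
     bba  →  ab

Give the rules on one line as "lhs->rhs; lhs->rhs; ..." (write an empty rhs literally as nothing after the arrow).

  | baaab
  | abaa => a
  | abbaba => aaba => a
  | aaa

aba->; abb->a; bab->a; bba->ab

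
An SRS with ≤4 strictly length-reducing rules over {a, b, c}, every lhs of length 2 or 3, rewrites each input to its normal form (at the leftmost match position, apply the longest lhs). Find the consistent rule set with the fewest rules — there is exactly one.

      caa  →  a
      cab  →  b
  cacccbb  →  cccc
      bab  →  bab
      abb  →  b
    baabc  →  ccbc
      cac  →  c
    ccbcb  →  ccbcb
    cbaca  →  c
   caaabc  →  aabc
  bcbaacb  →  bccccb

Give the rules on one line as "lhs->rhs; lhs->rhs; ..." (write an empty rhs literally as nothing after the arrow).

ac->b; baa->cc; bb->c; ca->

  | caa => a
  | cab => b
  | cacccbb => cccbb => cccc
  | bab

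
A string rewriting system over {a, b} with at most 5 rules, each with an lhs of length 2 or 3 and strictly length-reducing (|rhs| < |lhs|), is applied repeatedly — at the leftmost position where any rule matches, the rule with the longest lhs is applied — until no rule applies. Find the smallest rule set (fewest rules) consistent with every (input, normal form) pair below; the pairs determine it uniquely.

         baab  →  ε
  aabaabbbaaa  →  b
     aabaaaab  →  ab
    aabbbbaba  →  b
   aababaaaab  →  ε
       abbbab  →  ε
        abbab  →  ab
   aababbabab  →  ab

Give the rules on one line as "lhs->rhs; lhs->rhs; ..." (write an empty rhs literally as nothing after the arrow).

aa->b; ba->a; bb->; bba->

  | baab => aab => bb => ε
  | aabaabbbaaa => bbaabbbaaa => abbbaaa => abaaa => aaaa => baa => aa => b
  | aabaaaab => bbaaaab => aaab => bab => ab
  | aabbbbaba => bbbbbaba => bbbaba => baba => aba => aa => b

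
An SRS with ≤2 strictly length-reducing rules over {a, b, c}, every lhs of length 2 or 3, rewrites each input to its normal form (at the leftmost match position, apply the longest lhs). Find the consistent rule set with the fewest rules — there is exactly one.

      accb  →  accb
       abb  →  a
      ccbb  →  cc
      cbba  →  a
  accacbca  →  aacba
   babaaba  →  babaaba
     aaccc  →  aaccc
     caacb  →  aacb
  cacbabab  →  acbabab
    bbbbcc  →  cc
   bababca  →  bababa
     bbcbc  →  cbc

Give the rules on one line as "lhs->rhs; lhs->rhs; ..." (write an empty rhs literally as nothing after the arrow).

  | accb
  | abb => a
  | ccbb => cc
  | cbba => ca => a

bb->; ca->a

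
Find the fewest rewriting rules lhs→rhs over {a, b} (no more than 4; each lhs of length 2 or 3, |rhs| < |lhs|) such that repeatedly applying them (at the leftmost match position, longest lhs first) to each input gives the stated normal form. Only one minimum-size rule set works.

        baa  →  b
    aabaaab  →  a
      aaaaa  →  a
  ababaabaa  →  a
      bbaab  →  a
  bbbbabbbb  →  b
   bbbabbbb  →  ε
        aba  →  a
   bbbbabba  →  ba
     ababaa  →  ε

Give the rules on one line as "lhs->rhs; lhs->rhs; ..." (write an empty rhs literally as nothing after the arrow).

  | baa => b
  | aabaaab => aaaab => aab => a
  | aaaaa => aaa => a
  | ababaabaa => abaabaa => aabaa => aaa => a

aa->; aab->a; ab->; bb->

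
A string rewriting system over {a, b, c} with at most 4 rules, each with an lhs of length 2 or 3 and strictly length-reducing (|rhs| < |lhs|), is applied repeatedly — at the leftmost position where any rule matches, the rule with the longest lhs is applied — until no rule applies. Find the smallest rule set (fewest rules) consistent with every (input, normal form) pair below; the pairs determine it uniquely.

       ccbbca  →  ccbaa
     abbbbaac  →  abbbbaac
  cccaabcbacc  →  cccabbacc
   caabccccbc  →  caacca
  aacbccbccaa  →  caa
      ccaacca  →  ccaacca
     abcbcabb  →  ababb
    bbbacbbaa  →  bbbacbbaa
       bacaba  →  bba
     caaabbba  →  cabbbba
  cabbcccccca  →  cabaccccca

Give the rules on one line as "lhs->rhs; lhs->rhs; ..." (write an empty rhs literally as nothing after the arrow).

  | ccbbca => ccbaa
  | abbbbaac
  | cccaabcbacc => cccaaabacc => cccabbacc
  | caabccccbc => caaacccbc => cabcccbc => caaccbc => caacca

aaa->ab; aca->; bc->a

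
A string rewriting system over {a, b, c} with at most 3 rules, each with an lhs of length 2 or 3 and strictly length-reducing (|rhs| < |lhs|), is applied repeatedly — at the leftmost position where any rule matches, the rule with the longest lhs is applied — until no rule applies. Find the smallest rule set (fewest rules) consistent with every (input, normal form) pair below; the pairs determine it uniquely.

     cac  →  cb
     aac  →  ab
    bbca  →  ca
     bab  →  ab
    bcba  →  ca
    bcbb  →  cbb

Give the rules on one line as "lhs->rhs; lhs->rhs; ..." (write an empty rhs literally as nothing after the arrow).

ac->b; ba->a; bc->c

  | cac => cb
  | aac => ab
  | bbca => bca => ca
  | bab => ab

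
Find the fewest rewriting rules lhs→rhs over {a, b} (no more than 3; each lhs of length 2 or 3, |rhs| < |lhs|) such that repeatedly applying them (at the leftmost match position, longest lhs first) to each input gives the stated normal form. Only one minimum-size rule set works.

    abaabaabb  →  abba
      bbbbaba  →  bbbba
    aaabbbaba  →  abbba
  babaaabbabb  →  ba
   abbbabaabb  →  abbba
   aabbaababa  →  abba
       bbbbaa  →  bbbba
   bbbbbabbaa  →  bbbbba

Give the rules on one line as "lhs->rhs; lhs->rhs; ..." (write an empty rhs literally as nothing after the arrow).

aa->a; aba->ab; bab->ba

  | abaabaabb => ababaabb => abbaabb => abbabb => abbab => abba
  | bbbbaba => bbbbaa => bbbba
  | aaabbbaba => aabbbaba => abbbaba => abbbaa => abbba
  | babaaabbabb => baaaabbabb => baaabbabb => baabbabb => babbabb => bababb => baabb => babb => bab => ba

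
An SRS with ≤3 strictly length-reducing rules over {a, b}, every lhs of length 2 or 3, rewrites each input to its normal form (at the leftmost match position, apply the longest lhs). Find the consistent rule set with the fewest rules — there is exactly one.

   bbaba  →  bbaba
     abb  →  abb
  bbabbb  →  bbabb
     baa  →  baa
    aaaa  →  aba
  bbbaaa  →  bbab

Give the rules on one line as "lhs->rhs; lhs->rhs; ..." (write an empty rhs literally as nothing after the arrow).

aaa->ab; bbb->bb

  | bbaba
  | abb
  | bbabbb => bbabb
  | baa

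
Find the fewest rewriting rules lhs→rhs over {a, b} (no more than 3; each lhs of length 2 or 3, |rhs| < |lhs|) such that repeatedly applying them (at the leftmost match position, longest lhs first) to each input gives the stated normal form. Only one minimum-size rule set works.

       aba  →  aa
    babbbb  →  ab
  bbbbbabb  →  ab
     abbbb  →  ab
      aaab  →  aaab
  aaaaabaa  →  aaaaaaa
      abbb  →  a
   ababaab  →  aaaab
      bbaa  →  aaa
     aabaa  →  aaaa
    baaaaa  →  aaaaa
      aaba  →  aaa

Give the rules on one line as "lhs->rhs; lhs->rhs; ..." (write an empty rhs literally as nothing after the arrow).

abb->b; ba->a; bb->a

  | aba => aa
  | babbbb => abbbb => bbb => ab
  | bbbbbabb => abbbabb => bbabb => aabb => ab
  | abbbb => bbb => ab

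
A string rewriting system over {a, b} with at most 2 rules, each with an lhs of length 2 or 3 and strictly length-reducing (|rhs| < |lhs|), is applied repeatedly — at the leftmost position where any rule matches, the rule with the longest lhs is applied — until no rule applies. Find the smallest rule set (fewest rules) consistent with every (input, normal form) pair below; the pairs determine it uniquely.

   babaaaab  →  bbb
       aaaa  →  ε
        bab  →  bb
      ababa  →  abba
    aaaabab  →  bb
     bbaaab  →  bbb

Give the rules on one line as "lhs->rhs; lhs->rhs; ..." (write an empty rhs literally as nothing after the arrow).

aa->; bab->bb

  | babaaaab => bbaaaab => bbaab => bbb
  | aaaa => aa => ε
  | bab => bb
  | ababa => abba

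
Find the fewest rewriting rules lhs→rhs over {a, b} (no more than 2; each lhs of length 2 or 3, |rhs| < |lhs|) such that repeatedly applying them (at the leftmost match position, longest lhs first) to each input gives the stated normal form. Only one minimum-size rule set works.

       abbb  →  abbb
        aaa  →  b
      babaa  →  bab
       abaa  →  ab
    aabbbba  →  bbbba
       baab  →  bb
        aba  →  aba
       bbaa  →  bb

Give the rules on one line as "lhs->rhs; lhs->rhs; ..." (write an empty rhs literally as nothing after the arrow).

aa->; aaa->b

  | abbb
  | aaa => b
  | babaa => bab
  | abaa => ab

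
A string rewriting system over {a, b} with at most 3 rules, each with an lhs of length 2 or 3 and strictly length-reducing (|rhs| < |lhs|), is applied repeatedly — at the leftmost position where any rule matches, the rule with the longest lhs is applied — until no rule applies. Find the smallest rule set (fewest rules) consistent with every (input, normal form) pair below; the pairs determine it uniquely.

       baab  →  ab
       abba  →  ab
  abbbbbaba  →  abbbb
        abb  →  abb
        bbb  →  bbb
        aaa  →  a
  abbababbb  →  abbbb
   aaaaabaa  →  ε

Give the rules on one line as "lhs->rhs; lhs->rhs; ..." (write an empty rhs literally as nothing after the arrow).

  | baab => ab
  | abba => ab
  | abbbbbaba => abbbbba => abbbb
  | abb

aa->; ba->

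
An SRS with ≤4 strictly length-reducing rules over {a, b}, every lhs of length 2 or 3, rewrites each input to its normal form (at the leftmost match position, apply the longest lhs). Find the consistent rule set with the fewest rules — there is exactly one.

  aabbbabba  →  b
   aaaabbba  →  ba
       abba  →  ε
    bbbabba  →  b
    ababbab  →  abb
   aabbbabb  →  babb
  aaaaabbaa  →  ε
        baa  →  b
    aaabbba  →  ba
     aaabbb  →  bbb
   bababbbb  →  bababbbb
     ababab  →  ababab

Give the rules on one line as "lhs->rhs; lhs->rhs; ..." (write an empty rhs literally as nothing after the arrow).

  | aabbbabba => bbbabba => babba => baa => b
  | aaaabbba => aaabbba => aabbba => bbba => ba
  | abba => aa => ε
  | bbbabba => babba => baa => b

aa->; aaa->aa; bba->a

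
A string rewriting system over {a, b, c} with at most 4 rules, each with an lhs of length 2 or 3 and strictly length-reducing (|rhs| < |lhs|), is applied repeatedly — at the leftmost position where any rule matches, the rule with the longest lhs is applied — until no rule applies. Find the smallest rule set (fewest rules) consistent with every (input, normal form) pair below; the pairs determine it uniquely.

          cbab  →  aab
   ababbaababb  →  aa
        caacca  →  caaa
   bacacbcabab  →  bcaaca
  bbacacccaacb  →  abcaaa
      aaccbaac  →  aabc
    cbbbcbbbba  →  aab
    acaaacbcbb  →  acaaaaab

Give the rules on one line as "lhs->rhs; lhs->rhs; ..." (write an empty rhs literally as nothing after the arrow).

acc->cb; ba->b; bb->; cb->a

  | cbab => aab
  | ababbaababb => abbbaababb => abaababb => abababb => abbabb => aabb => aa
  | caacca => cacba => caaa
  | bacacbcabab => bcacbcabab => bcaacabab => bcaacabb => bcaaca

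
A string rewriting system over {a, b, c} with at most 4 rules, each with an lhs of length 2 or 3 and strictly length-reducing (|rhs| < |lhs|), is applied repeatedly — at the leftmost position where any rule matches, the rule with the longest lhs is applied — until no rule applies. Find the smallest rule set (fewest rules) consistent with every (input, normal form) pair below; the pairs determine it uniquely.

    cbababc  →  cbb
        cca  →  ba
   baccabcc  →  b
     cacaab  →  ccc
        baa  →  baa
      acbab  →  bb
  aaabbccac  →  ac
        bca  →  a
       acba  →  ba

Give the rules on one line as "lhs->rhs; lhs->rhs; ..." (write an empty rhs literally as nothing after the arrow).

ab->b; acb->cc; bc->; cca->ba

  | cbababc => cbbabc => cbbbc => cbb
  | cca => ba
  | baccabcc => bababcc => bbabcc => bbbcc => bbc => b
  | cacaab => cacab => cacb => ccc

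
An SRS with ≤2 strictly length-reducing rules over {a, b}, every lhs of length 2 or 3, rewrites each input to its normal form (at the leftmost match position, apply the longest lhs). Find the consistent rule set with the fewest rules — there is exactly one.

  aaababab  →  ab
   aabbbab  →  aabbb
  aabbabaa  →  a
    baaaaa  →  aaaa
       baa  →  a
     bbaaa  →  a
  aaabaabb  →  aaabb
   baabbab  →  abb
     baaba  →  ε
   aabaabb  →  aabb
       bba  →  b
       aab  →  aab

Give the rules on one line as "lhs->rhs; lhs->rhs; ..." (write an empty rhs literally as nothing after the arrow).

  | aaababab => aabab => ab
  | aabbbab => aabbb
  | aabbabaa => aabbaa => aaba => a
  | baaaaa => aaaa

aba->; ba->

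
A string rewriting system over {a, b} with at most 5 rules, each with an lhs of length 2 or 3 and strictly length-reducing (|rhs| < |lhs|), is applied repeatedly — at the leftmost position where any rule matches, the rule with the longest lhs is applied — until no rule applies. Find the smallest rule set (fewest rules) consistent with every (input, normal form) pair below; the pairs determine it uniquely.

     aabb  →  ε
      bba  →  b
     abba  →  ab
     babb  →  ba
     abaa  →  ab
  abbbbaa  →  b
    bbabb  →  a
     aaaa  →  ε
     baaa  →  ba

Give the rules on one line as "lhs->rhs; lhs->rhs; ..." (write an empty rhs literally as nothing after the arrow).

aa->; bb->; bba->b; bbb->a

  | aabb => bb => ε
  | bba => b
  | abba => ab
  | babb => ba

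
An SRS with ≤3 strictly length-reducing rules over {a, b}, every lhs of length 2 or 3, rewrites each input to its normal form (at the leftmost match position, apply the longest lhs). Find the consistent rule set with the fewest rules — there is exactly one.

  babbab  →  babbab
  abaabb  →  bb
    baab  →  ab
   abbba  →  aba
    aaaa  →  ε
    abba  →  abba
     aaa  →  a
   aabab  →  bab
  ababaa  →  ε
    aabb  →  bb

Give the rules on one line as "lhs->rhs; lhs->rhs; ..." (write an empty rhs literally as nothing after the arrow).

  | babbab
  | abaabb => aabb => bb
  | baab => ab
  | abbba => aba

aa->; baa->a; bbb->b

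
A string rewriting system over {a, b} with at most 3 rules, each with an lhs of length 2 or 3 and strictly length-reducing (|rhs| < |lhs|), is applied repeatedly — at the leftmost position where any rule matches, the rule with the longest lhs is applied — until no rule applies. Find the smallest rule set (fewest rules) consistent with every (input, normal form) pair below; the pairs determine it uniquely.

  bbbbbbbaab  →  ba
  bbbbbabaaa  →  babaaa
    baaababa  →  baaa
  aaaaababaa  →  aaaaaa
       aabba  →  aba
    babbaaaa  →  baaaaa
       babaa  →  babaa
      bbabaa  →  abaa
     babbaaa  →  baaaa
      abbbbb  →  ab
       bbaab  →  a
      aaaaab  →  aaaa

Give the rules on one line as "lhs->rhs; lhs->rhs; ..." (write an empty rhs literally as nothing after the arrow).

  | bbbbbbbaab => bbbbbaab => bbbaab => baab => ba
  | bbbbbabaaa => bbbabaaa => babaaa
  | baaababa => baaaba => baaa
  | aaaaababaa => aaaaabaa => aaaaaa

aab->a; bb->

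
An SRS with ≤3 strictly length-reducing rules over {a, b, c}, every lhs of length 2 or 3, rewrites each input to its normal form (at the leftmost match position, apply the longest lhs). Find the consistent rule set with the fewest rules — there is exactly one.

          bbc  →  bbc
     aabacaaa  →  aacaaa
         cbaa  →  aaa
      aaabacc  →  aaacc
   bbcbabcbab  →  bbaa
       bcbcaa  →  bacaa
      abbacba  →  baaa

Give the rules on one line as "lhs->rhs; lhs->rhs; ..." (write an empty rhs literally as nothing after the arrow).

  | bbc
  | aabacaaa => aacaaa
  | cbaa => aaa
  | aaabacc => aaacc

ab->; cb->a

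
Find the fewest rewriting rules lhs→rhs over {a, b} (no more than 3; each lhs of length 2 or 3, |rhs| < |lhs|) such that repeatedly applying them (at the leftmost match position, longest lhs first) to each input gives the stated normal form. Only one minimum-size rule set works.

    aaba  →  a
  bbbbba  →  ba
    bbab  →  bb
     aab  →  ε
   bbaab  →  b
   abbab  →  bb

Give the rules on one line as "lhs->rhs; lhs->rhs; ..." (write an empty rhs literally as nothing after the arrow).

  | aaba => a
  | bbbbba => bbbba => bbba => bba => ba
  | bbab => bab => bb
  | aab => ε

aab->; ab->b; bba->ba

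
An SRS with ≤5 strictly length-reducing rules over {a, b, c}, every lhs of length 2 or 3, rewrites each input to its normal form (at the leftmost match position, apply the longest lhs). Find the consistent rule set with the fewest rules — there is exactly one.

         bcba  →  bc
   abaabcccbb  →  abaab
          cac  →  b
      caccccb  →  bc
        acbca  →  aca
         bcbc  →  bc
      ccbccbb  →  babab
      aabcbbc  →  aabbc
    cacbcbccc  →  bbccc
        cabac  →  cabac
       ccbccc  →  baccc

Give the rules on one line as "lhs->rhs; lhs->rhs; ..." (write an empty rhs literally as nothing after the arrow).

  | bcba => bc
  | abaabcccbb => abaabcbab => abaabcb => abaab
  | cac => b
  | caccccb => bcccb => bcba => bc

cac->b; cb->; cba->c; ccb->ba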